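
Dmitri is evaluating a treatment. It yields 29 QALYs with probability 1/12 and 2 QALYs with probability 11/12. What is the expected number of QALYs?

EV = 1/12 × 29 + 11/12 × 2 = 2.4167 + 1.8333 = 4.25

4.25 QALYs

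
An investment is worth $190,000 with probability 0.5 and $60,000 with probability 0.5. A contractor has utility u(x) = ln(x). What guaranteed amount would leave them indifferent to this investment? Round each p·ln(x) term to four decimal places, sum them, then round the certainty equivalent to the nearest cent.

E[u] = 0.5·ln(190000) + 0.5·ln(60000) = 6.0774 + 5.5010 = 11.5784
CE = e^11.5784 ≈ 106766.55

$106,766.55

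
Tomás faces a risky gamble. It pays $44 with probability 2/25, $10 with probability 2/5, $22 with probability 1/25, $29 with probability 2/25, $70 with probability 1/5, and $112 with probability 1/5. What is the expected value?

$47.12

EV = 2/25 × 44 + 2/5 × 10 + 1/25 × 22 + 2/25 × 29 + 1/5 × 70 + 1/5 × 112 = 3.52 + 4 + 0.88 + 2.32 + 14 + 22.4 = 47.12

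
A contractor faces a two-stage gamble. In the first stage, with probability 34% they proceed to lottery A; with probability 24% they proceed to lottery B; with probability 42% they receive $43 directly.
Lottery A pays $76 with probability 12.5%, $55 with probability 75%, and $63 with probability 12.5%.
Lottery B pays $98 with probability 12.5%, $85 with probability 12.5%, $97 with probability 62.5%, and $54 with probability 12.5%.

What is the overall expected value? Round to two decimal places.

$59.65

EV(A) = 0.125 × 76 + 0.75 × 55 + 0.125 × 63 = 9.5 + 41.25 + 7.875 = 58.625
EV(B) = 0.125 × 98 + 0.125 × 85 + 0.625 × 97 + 0.125 × 54 = 12.25 + 10.625 + 60.625 + 6.75 = 90.25
Branch C: 43 (certain)
Overall = 0.34 × 58.625 + 0.24 × 90.25 + 0.42 × 43 = 19.9325 + 21.66 + 18.06 = 59.6525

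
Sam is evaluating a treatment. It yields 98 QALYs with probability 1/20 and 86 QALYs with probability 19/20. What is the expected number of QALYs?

EV = 1/20 × 98 + 19/20 × 86 = 4.9 + 81.7 = 86.6

86.6 QALYs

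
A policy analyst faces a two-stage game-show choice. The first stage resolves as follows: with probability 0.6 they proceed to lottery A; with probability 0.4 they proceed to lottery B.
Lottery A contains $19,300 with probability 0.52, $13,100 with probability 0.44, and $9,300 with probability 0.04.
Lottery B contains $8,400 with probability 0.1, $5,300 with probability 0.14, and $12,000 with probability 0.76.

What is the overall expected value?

$13,984

EV(A) = 0.52 × 19300 + 0.44 × 13100 + 0.04 × 9300 = 10036 + 5764 + 372 = 16172
EV(B) = 0.1 × 8400 + 0.14 × 5300 + 0.76 × 12000 = 840 + 742 + 9120 = 10702
Overall = 0.6 × 16172 + 0.4 × 10702 = 9703.2 + 4280.8 = 13984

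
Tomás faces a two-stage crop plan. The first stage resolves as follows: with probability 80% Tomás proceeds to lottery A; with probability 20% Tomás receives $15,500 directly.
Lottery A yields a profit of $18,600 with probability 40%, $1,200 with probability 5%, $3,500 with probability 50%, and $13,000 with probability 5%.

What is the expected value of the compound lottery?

$11,020

EV(A) = 0.4 × 18600 + 0.05 × 1200 + 0.5 × 3500 + 0.05 × 13000 = 7440 + 60 + 1750 + 650 = 9900
Branch B: 15500 (certain)
Overall = 0.8 × 9900 + 0.2 × 15500 = 7920 + 3100 = 11020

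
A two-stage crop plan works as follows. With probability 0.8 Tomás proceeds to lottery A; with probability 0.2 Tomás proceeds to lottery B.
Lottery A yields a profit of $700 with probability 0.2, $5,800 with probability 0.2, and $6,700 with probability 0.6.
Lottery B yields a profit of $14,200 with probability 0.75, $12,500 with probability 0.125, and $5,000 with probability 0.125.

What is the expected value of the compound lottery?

EV(A) = 0.2 × 700 + 0.2 × 5800 + 0.6 × 6700 = 140 + 1160 + 4020 = 5320
EV(B) = 0.75 × 14200 + 0.125 × 12500 + 0.125 × 5000 = 10650 + 1562.5 + 625 = 12837.5
Overall = 0.8 × 5320 + 0.2 × 12837.5 = 4256 + 2567.5 = 6823.5

$6,823.50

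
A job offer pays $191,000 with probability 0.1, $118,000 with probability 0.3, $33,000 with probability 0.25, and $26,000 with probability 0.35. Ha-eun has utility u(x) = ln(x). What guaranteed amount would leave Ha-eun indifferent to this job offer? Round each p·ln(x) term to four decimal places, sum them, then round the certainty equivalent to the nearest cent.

E[u] = 0.1·ln(191000) + 0.3·ln(118000) + 0.25·ln(33000) + 0.35·ln(26000) = 1.2160 + 3.5035 + 2.6011 + 3.5580 = 10.8786
CE = e^10.8786 ≈ 53029.31

$53,029.31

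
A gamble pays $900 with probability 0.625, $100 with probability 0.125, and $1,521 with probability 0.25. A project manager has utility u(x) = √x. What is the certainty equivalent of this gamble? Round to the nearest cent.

$885.06

E[u] = 0.625·√900 + 0.125·√100 + 0.25·√1521 = 0.625·30 + 0.125·10 + 0.25·39 = 29.75
CE = (29.75)² = 885.0625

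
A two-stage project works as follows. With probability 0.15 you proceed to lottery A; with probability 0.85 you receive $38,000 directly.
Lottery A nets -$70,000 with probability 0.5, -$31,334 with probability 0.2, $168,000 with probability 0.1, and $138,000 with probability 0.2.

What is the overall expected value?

$32,769.98

EV(A) = 0.5 × (-70000) + 0.2 × (-31334) + 0.1 × 168000 + 0.2 × 138000 = -35000 − 6266.8 + 16800 + 27600 = 3133.2
Branch B: 38000 (certain)
Overall = 0.15 × 3133.2 + 0.85 × 38000 = 469.98 + 32300 = 32769.98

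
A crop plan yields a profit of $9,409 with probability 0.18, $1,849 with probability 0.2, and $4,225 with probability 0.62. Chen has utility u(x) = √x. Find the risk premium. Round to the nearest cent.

E[u] = 0.18·√9409 + 0.2·√1849 + 0.62·√4225 = 0.18·97 + 0.2·43 + 0.62·65 = 66.36
CE = (66.36)² = 4403.6496
Risk premium = EV − CE = 4682.92 − 4403.6496 = 279.2704

$279.27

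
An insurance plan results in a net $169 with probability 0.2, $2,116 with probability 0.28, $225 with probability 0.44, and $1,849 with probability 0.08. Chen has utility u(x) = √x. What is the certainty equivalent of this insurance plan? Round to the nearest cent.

$651.27

E[u] = 0.2·√169 + 0.28·√2116 + 0.44·√225 + 0.08·√1849 = 0.2·13 + 0.28·46 + 0.44·15 + 0.08·43 = 25.52
CE = (25.52)² = 651.2704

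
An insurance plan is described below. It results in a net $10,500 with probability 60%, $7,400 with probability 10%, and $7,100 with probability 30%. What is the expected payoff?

EV = 0.6 × 10500 + 0.1 × 7400 + 0.3 × 7100 = 6300 + 740 + 2130 = 9170

$9,170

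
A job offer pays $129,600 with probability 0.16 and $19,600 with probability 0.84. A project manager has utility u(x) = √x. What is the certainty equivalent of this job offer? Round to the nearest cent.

$30,695.04

E[u] = 0.16·√129600 + 0.84·√19600 = 0.16·360 + 0.84·140 = 175.2
CE = (175.2)² = 30695.04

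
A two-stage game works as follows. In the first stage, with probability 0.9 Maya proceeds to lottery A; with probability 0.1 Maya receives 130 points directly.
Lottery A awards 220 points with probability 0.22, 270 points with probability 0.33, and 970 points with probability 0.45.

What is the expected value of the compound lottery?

EV(A) = 0.22 × 220 + 0.33 × 270 + 0.45 × 970 = 48.4 + 89.1 + 436.5 = 574
Branch B: 130 (certain)
Overall = 0.9 × 574 + 0.1 × 130 = 516.6 + 13 = 529.6

529.6 points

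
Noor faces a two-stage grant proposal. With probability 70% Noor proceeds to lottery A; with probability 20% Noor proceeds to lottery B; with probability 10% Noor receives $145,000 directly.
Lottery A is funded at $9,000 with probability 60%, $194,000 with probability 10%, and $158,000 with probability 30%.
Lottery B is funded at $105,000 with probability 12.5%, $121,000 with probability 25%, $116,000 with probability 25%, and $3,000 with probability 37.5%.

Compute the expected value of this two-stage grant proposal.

$79,740

EV(A) = 0.6 × 9000 + 0.1 × 194000 + 0.3 × 158000 = 5400 + 19400 + 47400 = 72200
EV(B) = 0.125 × 105000 + 0.25 × 121000 + 0.25 × 116000 + 0.375 × 3000 = 13125 + 30250 + 29000 + 1125 = 73500
Branch C: 145000 (certain)
Overall = 0.7 × 72200 + 0.2 × 73500 + 0.1 × 145000 = 50540 + 14700 + 14500 = 79740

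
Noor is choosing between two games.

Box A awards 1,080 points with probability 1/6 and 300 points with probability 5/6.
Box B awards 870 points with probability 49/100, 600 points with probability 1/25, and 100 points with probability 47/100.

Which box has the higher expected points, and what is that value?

Box A = 1/6 × 1080 + 5/6 × 300 = 180 + 250 = 430
Box B = 49/100 × 870 + 1/25 × 600 + 47/100 × 100 = 426.3 + 24 + 47 = 497.3

Box B (497.3 points)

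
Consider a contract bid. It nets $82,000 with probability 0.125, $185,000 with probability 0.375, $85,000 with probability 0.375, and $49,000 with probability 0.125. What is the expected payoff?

$117,625

EV = 0.125 × 82000 + 0.375 × 185000 + 0.375 × 85000 + 0.125 × 49000 = 10250 + 69375 + 31875 + 6125 = 117625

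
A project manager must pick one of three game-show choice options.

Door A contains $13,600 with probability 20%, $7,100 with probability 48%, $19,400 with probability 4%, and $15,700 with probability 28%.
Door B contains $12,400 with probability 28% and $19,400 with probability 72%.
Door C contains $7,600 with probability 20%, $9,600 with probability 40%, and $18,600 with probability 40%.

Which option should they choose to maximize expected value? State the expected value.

Door B ($17,440)

Door A = 0.2 × 13600 + 0.48 × 7100 + 0.04 × 19400 + 0.28 × 15700 = 2720 + 3408 + 776 + 4396 = 11300
Door B = 0.28 × 12400 + 0.72 × 19400 = 3472 + 13968 = 17440
Door C = 0.2 × 7600 + 0.4 × 9600 + 0.4 × 18600 = 1520 + 3840 + 7440 = 12800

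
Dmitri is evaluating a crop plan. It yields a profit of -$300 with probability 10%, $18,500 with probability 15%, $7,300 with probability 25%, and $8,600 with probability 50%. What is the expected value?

EV = 0.1 × (-300) + 0.15 × 18500 + 0.25 × 7300 + 0.5 × 8600 = -30 + 2775 + 1825 + 4300 = 8870

$8,870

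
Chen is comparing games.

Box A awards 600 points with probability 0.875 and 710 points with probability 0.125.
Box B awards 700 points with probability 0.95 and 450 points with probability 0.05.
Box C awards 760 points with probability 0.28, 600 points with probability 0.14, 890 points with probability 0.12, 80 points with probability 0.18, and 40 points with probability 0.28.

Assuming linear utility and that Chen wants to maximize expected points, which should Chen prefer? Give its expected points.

Box A = 0.875 × 600 + 0.125 × 710 = 525 + 88.75 = 613.75
Box B = 0.95 × 700 + 0.05 × 450 = 665 + 22.5 = 687.5
Box C = 0.28 × 760 + 0.14 × 600 + 0.12 × 890 + 0.18 × 80 + 0.28 × 40 = 212.8 + 84 + 106.8 + 14.4 + 11.2 = 429.2

Box B (687.5 points)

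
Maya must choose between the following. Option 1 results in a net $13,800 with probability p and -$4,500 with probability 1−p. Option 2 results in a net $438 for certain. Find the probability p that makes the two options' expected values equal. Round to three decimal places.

p = 0.270

p·13800 + (1−p)·(-4500) = 438
18300p − 4500 = 438
p = (438 + 4500) / 18300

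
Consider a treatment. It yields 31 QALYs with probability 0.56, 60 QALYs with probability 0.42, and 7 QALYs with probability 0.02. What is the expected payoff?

42.7 QALYs

EV = 0.56 × 31 + 0.42 × 60 + 0.02 × 7 = 17.36 + 25.2 + 0.14 = 42.7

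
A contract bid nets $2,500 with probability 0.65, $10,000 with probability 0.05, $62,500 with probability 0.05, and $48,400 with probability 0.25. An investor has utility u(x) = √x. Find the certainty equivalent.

E[u] = 0.65·√2500 + 0.05·√10000 + 0.05·√62500 + 0.25·√48400 = 0.65·50 + 0.05·100 + 0.05·250 + 0.25·220 = 105
CE = (105)² = 11025

$11,025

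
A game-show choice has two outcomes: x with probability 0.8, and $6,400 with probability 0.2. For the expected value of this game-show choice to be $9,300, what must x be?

0.8·x + 0.2·6400 = 9300
0.8·x = 9300 − 1280 = 8020
x = 8020 / 0.8 = 10025

x = $10,025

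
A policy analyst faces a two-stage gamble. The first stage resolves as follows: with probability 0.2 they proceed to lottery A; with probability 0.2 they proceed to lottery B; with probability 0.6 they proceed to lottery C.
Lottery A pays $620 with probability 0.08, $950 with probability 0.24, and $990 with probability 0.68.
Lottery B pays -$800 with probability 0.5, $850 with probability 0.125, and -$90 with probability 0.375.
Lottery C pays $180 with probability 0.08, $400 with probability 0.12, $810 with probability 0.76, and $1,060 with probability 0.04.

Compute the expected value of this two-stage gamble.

EV(A) = 0.08 × 620 + 0.24 × 950 + 0.68 × 990 = 49.6 + 228 + 673.2 = 950.8
EV(B) = 0.5 × (-800) + 0.125 × 850 + 0.375 × (-90) = -400 + 106.25 − 33.75 = -327.5
EV(C) = 0.08 × 180 + 0.12 × 400 + 0.76 × 810 + 0.04 × 1060 = 14.4 + 48 + 615.6 + 42.4 = 720.4
Overall = 0.2 × 950.8 + 0.2 × (-327.5) + 0.6 × 720.4 = 190.16 − 65.5 + 432.24 = 556.9

$556.90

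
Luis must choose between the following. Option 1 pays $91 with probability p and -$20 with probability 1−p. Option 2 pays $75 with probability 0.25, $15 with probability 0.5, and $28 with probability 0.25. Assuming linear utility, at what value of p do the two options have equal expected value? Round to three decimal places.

EV(Option 2) = 0.25 × 75 + 0.5 × 15 + 0.25 × 28 = 18.75 + 7.5 + 7 = 33.25
p·91 + (1−p)·(-20) = 33.25
111p − 20 = 33.25
p = (33.25 + 20) / 111

p = 0.480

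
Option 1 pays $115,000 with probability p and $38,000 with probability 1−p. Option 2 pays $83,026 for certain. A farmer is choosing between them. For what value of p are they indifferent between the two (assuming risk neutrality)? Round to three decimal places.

p·115000 + (1−p)·38000 = 83026
77000p + 38000 = 83026
p = (83026 − 38000) / 77000

p = 0.585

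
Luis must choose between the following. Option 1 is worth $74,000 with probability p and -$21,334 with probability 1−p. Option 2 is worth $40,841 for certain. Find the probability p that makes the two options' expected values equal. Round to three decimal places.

p = 0.652

p·74000 + (1−p)·(-21334) = 40841
95334p − 21334 = 40841
p = (40841 + 21334) / 95334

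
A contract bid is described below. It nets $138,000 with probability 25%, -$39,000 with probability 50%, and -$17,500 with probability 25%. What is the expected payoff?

EV = 0.25 × 138000 + 0.5 × (-39000) + 0.25 × (-17500) = 34500 − 19500 − 4375 = 10625

$10,625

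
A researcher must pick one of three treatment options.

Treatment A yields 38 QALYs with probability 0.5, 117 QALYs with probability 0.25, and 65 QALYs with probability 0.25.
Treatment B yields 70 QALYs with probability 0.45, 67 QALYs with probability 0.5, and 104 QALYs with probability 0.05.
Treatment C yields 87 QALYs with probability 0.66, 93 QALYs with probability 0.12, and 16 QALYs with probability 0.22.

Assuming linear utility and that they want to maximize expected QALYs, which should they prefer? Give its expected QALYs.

Treatment A = 0.5 × 38 + 0.25 × 117 + 0.25 × 65 = 19 + 29.25 + 16.25 = 64.5
Treatment B = 0.45 × 70 + 0.5 × 67 + 0.05 × 104 = 31.5 + 33.5 + 5.2 = 70.2
Treatment C = 0.66 × 87 + 0.12 × 93 + 0.22 × 16 = 57.42 + 11.16 + 3.52 = 72.1

Treatment C (72.1 QALYs)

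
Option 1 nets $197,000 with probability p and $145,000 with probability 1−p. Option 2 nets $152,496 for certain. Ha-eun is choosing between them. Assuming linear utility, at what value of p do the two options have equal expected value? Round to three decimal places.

p = 0.144

p·197000 + (1−p)·145000 = 152496
52000p + 145000 = 152496
p = (152496 − 145000) / 52000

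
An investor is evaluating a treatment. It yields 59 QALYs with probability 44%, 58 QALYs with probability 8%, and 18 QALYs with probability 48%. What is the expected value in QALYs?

39.24 QALYs

EV = 0.44 × 59 + 0.08 × 58 + 0.48 × 18 = 25.96 + 4.64 + 8.64 = 39.24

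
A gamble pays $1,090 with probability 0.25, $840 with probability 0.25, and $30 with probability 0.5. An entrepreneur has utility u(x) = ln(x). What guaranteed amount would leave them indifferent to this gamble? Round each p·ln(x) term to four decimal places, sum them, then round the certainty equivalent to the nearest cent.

E[u] = 0.25·ln(1090) + 0.25·ln(840) + 0.5·ln(30) = 1.7485 + 1.6834 + 1.7006 = 5.1325
CE = e^5.1325 ≈ 169.44

$169.44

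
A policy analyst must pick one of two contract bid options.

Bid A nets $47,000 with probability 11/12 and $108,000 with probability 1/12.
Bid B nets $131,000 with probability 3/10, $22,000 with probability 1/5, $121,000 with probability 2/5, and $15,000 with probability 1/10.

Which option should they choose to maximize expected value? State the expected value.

Bid B ($93,600)

Bid A = 11/12 × 47000 + 1/12 × 108000 = 43083.3333 + 9000 = 52083.3333
Bid B = 3/10 × 131000 + 1/5 × 22000 + 2/5 × 121000 + 1/10 × 15000 = 39300 + 4400 + 48400 + 1500 = 93600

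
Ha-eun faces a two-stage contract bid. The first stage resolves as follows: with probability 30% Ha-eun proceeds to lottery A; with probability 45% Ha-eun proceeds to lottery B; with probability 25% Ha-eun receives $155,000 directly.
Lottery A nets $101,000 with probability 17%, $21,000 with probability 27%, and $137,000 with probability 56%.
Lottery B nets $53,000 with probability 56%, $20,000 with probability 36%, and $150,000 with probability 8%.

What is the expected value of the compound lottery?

$90,614

EV(A) = 0.17 × 101000 + 0.27 × 21000 + 0.56 × 137000 = 17170 + 5670 + 76720 = 99560
EV(B) = 0.56 × 53000 + 0.36 × 20000 + 0.08 × 150000 = 29680 + 7200 + 12000 = 48880
Branch C: 155000 (certain)
Overall = 0.3 × 99560 + 0.45 × 48880 + 0.25 × 155000 = 29868 + 21996 + 38750 = 90614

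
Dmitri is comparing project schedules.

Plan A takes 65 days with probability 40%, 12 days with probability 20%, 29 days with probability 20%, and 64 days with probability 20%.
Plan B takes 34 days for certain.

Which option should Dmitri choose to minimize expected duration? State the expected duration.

Plan B (34 days)

Plan A = 0.4 × 65 + 0.2 × 12 + 0.2 × 29 + 0.2 × 64 = 26 + 2.4 + 5.8 + 12.8 = 47
Plan B: 34 (certain)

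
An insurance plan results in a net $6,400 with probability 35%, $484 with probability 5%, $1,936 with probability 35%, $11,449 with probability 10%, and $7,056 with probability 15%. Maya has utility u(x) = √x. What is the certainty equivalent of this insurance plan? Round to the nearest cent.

$4,596.84

E[u] = 0.35·√6400 + 0.05·√484 + 0.35·√1936 + 0.1·√11449 + 0.15·√7056 = 0.35·80 + 0.05·22 + 0.35·44 + 0.1·107 + 0.15·84 = 67.8
CE = (67.8)² = 4596.84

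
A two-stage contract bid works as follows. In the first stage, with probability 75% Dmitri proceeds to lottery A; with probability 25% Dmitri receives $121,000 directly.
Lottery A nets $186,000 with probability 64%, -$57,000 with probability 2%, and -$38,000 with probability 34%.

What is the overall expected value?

$108,985

EV(A) = 0.64 × 186000 + 0.02 × (-57000) + 0.34 × (-38000) = 119040 − 1140 − 12920 = 104980
Branch B: 121000 (certain)
Overall = 0.75 × 104980 + 0.25 × 121000 = 78735 + 30250 = 108985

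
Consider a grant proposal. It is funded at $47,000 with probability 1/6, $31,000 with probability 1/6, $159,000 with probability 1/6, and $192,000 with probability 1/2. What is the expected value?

EV = 1/6 × 47000 + 1/6 × 31000 + 1/6 × 159000 + 1/2 × 192000 = 7833.3333 + 5166.6667 + 26500 + 96000 = 135500

$135,500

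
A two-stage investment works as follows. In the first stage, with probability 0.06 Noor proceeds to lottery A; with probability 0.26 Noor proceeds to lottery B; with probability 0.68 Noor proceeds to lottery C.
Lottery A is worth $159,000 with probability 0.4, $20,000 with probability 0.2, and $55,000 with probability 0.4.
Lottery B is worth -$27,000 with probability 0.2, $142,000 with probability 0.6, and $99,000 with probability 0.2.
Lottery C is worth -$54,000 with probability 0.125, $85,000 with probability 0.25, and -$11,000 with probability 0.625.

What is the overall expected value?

$36,457

EV(A) = 0.4 × 159000 + 0.2 × 20000 + 0.4 × 55000 = 63600 + 4000 + 22000 = 89600
EV(B) = 0.2 × (-27000) + 0.6 × 142000 + 0.2 × 99000 = -5400 + 85200 + 19800 = 99600
EV(C) = 0.125 × (-54000) + 0.25 × 85000 + 0.625 × (-11000) = -6750 + 21250 − 6875 = 7625
Overall = 0.06 × 89600 + 0.26 × 99600 + 0.68 × 7625 = 5376 + 25896 + 5185 = 36457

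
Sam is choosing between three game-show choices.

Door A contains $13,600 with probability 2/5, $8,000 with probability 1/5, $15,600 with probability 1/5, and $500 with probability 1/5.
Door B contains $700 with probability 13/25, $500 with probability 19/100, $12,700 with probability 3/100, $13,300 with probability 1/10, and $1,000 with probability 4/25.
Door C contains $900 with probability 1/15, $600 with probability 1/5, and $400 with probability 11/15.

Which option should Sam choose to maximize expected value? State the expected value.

Door A ($10,260)

Door A = 2/5 × 13600 + 1/5 × 8000 + 1/5 × 15600 + 1/5 × 500 = 5440 + 1600 + 3120 + 100 = 10260
Door B = 13/25 × 700 + 19/100 × 500 + 3/100 × 12700 + 1/10 × 13300 + 4/25 × 1000 = 364 + 95 + 381 + 1330 + 160 = 2330
Door C = 1/15 × 900 + 1/5 × 600 + 11/15 × 400 = 60 + 120 + 293.3333 = 473.3333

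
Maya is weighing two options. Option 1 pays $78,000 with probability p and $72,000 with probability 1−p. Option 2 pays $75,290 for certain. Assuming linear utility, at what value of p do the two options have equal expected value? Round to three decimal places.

p = 0.548

p·78000 + (1−p)·72000 = 75290
6000p + 72000 = 75290
p = (75290 − 72000) / 6000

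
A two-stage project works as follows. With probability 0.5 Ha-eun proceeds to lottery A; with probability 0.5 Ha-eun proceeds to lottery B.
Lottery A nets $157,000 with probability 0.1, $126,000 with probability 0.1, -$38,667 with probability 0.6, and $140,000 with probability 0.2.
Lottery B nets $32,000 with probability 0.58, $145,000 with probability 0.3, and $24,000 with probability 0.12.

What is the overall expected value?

$49,019.90

EV(A) = 0.1 × 157000 + 0.1 × 126000 + 0.6 × (-38667) + 0.2 × 140000 = 15700 + 12600 − 23200.2 + 28000 = 33099.8
EV(B) = 0.58 × 32000 + 0.3 × 145000 + 0.12 × 24000 = 18560 + 43500 + 2880 = 64940
Overall = 0.5 × 33099.8 + 0.5 × 64940 = 16549.9 + 32470 = 49019.9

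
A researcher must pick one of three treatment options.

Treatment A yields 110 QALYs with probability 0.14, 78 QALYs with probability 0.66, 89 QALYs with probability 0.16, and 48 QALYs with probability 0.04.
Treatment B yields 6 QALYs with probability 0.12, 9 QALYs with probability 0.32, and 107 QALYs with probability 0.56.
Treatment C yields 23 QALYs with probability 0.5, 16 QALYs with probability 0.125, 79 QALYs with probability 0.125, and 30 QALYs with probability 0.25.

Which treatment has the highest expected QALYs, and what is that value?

Treatment A = 0.14 × 110 + 0.66 × 78 + 0.16 × 89 + 0.04 × 48 = 15.4 + 51.48 + 14.24 + 1.92 = 83.04
Treatment B = 0.12 × 6 + 0.32 × 9 + 0.56 × 107 = 0.72 + 2.88 + 59.92 = 63.52
Treatment C = 0.5 × 23 + 0.125 × 16 + 0.125 × 79 + 0.25 × 30 = 11.5 + 2 + 9.875 + 7.5 = 30.875

Treatment A (83.04 QALYs)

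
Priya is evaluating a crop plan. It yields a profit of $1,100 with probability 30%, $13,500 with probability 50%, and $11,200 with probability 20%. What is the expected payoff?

$9,320

EV = 0.3 × 1100 + 0.5 × 13500 + 0.2 × 11200 = 330 + 6750 + 2240 = 9320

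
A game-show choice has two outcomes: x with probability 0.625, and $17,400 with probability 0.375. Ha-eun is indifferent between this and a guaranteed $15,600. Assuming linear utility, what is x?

x = $14,520

0.625·x + 0.375·17400 = 15600
0.625·x = 15600 − 6525 = 9075
x = 9075 / 0.625 = 14520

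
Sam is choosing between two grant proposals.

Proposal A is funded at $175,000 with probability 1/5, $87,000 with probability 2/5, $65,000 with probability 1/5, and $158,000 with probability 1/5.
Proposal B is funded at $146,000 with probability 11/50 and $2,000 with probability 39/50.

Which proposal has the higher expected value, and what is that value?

Proposal A = 1/5 × 175000 + 2/5 × 87000 + 1/5 × 65000 + 1/5 × 158000 = 35000 + 34800 + 13000 + 31600 = 114400
Proposal B = 11/50 × 146000 + 39/50 × 2000 = 32120 + 1560 = 33680

Proposal A ($114,400)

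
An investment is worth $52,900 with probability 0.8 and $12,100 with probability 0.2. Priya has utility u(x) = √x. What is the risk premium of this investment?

$2,304

E[u] = 0.8·√52900 + 0.2·√12100 = 0.8·230 + 0.2·110 = 206
CE = (206)² = 42436
Risk premium = EV − CE = 44740 − 42436 = 2304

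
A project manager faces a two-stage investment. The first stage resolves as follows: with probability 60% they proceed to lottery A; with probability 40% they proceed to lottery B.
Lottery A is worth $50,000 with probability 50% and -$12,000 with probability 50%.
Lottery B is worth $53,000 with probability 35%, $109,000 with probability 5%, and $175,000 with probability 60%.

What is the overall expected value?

EV(A) = 0.5 × 50000 + 0.5 × (-12000) = 25000 − 6000 = 19000
EV(B) = 0.35 × 53000 + 0.05 × 109000 + 0.6 × 175000 = 18550 + 5450 + 105000 = 129000
Overall = 0.6 × 19000 + 0.4 × 129000 = 11400 + 51600 = 63000

$63,000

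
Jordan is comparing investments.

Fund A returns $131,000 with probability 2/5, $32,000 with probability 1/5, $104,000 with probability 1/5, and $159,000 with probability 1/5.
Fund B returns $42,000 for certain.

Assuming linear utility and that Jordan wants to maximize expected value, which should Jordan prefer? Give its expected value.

Fund A = 2/5 × 131000 + 1/5 × 32000 + 1/5 × 104000 + 1/5 × 159000 = 52400 + 6400 + 20800 + 31800 = 111400
Fund B: 42000 (certain)

Fund A ($111,400)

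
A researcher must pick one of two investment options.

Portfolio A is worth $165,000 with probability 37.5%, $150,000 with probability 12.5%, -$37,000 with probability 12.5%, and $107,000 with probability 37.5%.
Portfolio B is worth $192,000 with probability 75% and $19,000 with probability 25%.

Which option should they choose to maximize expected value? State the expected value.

Portfolio B ($148,750)

Portfolio A = 0.375 × 165000 + 0.125 × 150000 + 0.125 × (-37000) + 0.375 × 107000 = 61875 + 18750 − 4625 + 40125 = 116125
Portfolio B = 0.75 × 192000 + 0.25 × 19000 = 144000 + 4750 = 148750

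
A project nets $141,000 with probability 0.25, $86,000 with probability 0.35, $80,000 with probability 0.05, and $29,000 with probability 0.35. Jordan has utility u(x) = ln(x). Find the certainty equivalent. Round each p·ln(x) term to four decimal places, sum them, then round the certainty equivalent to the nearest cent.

$66,277.12

E[u] = 0.25·ln(141000) + 0.35·ln(86000) + 0.05·ln(80000) + 0.35·ln(29000) = 2.9641 + 3.9767 + 0.5645 + 3.5963 = 11.1016
CE = e^11.1016 ≈ 66277.12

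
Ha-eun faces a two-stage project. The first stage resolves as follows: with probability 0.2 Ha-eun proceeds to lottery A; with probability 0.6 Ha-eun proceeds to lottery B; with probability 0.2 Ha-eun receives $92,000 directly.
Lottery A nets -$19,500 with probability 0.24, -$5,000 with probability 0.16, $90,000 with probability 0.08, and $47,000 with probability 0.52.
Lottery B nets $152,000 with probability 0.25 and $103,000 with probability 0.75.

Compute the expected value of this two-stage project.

EV(A) = 0.24 × (-19500) + 0.16 × (-5000) + 0.08 × 90000 + 0.52 × 47000 = -4680 − 800 + 7200 + 24440 = 26160
EV(B) = 0.25 × 152000 + 0.75 × 103000 = 38000 + 77250 = 115250
Branch C: 92000 (certain)
Overall = 0.2 × 26160 + 0.6 × 115250 + 0.2 × 92000 = 5232 + 69150 + 18400 = 92782

$92,782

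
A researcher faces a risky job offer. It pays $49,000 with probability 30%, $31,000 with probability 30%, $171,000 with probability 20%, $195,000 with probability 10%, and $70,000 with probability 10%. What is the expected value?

$84,700

EV = 0.3 × 49000 + 0.3 × 31000 + 0.2 × 171000 + 0.1 × 195000 + 0.1 × 70000 = 14700 + 9300 + 34200 + 19500 + 7000 = 84700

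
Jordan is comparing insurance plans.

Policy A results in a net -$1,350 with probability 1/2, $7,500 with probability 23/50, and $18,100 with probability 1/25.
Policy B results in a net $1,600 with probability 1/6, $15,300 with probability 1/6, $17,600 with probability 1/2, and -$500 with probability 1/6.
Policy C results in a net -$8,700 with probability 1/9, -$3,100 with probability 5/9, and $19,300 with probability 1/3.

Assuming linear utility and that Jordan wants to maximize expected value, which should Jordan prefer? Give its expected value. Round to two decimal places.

Policy B ($11,533.33)

Policy A = 1/2 × (-1350) + 23/50 × 7500 + 1/25 × 18100 = -675 + 3450 + 724 = 3499
Policy B = 1/6 × 1600 + 1/6 × 15300 + 1/2 × 17600 + 1/6 × (-500) = 266.6667 + 2550 + 8800 − 83.3333 = 11533.3333
Policy C = 1/9 × (-8700) + 5/9 × (-3100) + 1/3 × 19300 = -966.6667 − 1722.2222 + 6433.3333 = 3744.4444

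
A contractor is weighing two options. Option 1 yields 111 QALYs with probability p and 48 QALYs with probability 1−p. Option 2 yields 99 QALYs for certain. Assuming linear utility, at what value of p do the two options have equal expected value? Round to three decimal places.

p = 0.810

p·111 + (1−p)·48 = 99
63p + 48 = 99
p = (99 − 48) / 63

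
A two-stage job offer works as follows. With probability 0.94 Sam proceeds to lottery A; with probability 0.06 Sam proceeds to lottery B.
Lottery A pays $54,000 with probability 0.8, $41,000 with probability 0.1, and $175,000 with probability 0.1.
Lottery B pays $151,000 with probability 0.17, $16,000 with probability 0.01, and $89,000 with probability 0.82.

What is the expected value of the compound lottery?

EV(A) = 0.8 × 54000 + 0.1 × 41000 + 0.1 × 175000 = 43200 + 4100 + 17500 = 64800
EV(B) = 0.17 × 151000 + 0.01 × 16000 + 0.82 × 89000 = 25670 + 160 + 72980 = 98810
Overall = 0.94 × 64800 + 0.06 × 98810 = 60912 + 5928.6 = 66840.6

$66,840.60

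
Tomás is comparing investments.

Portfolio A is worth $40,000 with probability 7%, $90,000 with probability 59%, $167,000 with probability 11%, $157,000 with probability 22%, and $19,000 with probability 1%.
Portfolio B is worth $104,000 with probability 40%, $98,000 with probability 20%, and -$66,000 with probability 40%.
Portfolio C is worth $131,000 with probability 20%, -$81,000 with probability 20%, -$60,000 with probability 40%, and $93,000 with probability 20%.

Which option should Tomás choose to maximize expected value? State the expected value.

Portfolio A ($109,000)

Portfolio A = 0.07 × 40000 + 0.59 × 90000 + 0.11 × 167000 + 0.22 × 157000 + 0.01 × 19000 = 2800 + 53100 + 18370 + 34540 + 190 = 109000
Portfolio B = 0.4 × 104000 + 0.2 × 98000 + 0.4 × (-66000) = 41600 + 19600 − 26400 = 34800
Portfolio C = 0.2 × 131000 + 0.2 × (-81000) + 0.4 × (-60000) + 0.2 × 93000 = 26200 − 16200 − 24000 + 18600 = 4600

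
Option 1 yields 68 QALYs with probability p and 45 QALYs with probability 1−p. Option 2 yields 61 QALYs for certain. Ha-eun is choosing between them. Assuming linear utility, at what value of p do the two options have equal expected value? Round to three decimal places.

p = 0.696

p·68 + (1−p)·45 = 61
23p + 45 = 61
p = (61 − 45) / 23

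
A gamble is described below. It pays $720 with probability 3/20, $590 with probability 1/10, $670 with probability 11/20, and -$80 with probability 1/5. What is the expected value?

$519.50

EV = 3/20 × 720 + 1/10 × 590 + 11/20 × 670 + 1/5 × (-80) = 108 + 59 + 368.5 − 16 = 519.5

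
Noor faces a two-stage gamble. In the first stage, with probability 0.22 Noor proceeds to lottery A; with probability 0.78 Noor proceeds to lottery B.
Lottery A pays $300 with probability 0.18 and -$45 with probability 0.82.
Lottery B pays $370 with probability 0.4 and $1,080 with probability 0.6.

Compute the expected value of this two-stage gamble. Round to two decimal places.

$624.64

EV(A) = 0.18 × 300 + 0.82 × (-45) = 54 − 36.9 = 17.1
EV(B) = 0.4 × 370 + 0.6 × 1080 = 148 + 648 = 796
Overall = 0.22 × 17.1 + 0.78 × 796 = 3.762 + 620.88 = 624.642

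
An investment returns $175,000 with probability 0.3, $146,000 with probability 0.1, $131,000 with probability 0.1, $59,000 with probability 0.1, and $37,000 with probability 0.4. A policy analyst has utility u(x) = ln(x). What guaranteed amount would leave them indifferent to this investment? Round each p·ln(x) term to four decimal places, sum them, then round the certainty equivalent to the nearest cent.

E[u] = 0.3·ln(175000) + 0.1·ln(146000) + 0.1·ln(131000) + 0.1·ln(59000) + 0.4·ln(37000) = 3.6218 + 1.1891 + 1.1783 + 1.0985 + 4.2075 = 11.2952
CE = e^11.2952 ≈ 80434.62

$80,434.62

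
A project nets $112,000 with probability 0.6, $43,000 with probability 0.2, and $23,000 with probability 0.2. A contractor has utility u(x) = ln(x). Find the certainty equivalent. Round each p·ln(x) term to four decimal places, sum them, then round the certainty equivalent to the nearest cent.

$67,386.50

E[u] = 0.6·ln(112000) + 0.2·ln(43000) + 0.2·ln(23000) = 6.9758 + 2.1338 + 2.0086 = 11.1182
CE = e^11.1182 ≈ 67386.50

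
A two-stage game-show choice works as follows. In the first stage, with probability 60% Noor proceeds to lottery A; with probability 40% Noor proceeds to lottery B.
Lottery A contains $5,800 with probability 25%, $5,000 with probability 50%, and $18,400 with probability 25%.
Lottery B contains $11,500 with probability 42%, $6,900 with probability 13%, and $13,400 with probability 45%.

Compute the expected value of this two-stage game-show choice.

$9,832.80

EV(A) = 0.25 × 5800 + 0.5 × 5000 + 0.25 × 18400 = 1450 + 2500 + 4600 = 8550
EV(B) = 0.42 × 11500 + 0.13 × 6900 + 0.45 × 13400 = 4830 + 897 + 6030 = 11757
Overall = 0.6 × 8550 + 0.4 × 11757 = 5130 + 4702.8 = 9832.8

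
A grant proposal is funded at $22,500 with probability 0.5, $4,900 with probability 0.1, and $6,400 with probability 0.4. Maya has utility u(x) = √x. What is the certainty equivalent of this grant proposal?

$12,996

E[u] = 0.5·√22500 + 0.1·√4900 + 0.4·√6400 = 0.5·150 + 0.1·70 + 0.4·80 = 114
CE = (114)² = 12996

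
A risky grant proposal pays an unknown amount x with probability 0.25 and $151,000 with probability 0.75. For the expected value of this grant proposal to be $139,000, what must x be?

x = $103,000

0.25·x + 0.75·151000 = 139000
0.25·x = 139000 − 113250 = 25750
x = 25750 / 0.25 = 103000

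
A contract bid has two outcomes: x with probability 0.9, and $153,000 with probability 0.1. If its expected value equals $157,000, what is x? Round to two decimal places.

0.9·x + 0.1·153000 = 157000
0.9·x = 157000 − 15300 = 141700
x = 141700 / 0.9 = 157444.4444

x = $157,444.44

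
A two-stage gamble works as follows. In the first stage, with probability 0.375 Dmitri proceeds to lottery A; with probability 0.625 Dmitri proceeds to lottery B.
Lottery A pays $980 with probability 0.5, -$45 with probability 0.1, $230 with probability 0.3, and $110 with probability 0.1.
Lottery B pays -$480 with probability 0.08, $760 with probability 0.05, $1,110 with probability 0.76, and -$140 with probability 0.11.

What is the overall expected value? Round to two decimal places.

EV(A) = 0.5 × 980 + 0.1 × (-45) + 0.3 × 230 + 0.1 × 110 = 490 − 4.5 + 69 + 11 = 565.5
EV(B) = 0.08 × (-480) + 0.05 × 760 + 0.76 × 1110 + 0.11 × (-140) = -38.4 + 38 + 843.6 − 15.4 = 827.8
Overall = 0.375 × 565.5 + 0.625 × 827.8 = 212.0625 + 517.375 = 729.4375

$729.44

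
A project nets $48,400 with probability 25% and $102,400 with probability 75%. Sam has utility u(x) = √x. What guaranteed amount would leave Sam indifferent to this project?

$87,025

E[u] = 0.25·√48400 + 0.75·√102400 = 0.25·220 + 0.75·320 = 295
CE = (295)² = 87025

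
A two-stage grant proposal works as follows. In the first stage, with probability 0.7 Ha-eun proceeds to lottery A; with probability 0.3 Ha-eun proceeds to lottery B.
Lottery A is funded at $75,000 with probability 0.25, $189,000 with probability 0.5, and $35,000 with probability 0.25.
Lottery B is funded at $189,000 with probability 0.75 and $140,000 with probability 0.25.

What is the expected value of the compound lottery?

$138,425

EV(A) = 0.25 × 75000 + 0.5 × 189000 + 0.25 × 35000 = 18750 + 94500 + 8750 = 122000
EV(B) = 0.75 × 189000 + 0.25 × 140000 = 141750 + 35000 = 176750
Overall = 0.7 × 122000 + 0.3 × 176750 = 85400 + 53025 = 138425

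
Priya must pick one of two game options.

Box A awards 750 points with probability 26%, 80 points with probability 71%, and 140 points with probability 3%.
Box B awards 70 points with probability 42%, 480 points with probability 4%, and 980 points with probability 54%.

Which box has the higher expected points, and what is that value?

Box B (577.8 points)

Box A = 0.26 × 750 + 0.71 × 80 + 0.03 × 140 = 195 + 56.8 + 4.2 = 256
Box B = 0.42 × 70 + 0.04 × 480 + 0.54 × 980 = 29.4 + 19.2 + 529.2 = 577.8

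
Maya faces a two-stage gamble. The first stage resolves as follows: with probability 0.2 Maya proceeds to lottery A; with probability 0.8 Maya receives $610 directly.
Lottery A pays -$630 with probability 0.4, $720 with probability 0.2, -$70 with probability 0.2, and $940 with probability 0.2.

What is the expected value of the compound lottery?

EV(A) = 0.4 × (-630) + 0.2 × 720 + 0.2 × (-70) + 0.2 × 940 = -252 + 144 − 14 + 188 = 66
Branch B: 610 (certain)
Overall = 0.2 × 66 + 0.8 × 610 = 13.2 + 488 = 501.2

$501.20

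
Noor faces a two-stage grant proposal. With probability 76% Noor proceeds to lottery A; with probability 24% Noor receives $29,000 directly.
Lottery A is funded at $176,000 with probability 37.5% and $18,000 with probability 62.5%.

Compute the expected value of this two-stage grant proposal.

$65,670

EV(A) = 0.375 × 176000 + 0.625 × 18000 = 66000 + 11250 = 77250
Branch B: 29000 (certain)
Overall = 0.76 × 77250 + 0.24 × 29000 = 58710 + 6960 = 65670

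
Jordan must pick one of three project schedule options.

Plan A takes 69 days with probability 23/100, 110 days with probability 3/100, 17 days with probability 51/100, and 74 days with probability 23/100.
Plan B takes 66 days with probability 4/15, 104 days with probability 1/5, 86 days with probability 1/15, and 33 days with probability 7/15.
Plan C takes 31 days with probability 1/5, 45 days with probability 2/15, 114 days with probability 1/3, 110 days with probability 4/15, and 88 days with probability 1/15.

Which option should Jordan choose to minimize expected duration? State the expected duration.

Plan A (44.86 days)

Plan A = 23/100 × 69 + 3/100 × 110 + 51/100 × 17 + 23/100 × 74 = 15.87 + 3.3 + 8.67 + 17.02 = 44.86
Plan B = 4/15 × 66 + 1/5 × 104 + 1/15 × 86 + 7/15 × 33 = 17.6 + 20.8 + 5.7333 + 15.4 = 59.5333
Plan C = 1/5 × 31 + 2/15 × 45 + 1/3 × 114 + 4/15 × 110 + 1/15 × 88 = 6.2 + 6 + 38 + 29.3333 + 5.8667 = 85.4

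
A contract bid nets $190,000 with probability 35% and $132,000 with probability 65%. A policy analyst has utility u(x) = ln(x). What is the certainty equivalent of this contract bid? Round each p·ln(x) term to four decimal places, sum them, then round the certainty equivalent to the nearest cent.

$149,956.42

E[u] = 0.35·ln(190000) + 0.65·ln(132000) = 4.2542 + 7.6639 = 11.9181
CE = e^11.9181 ≈ 149956.42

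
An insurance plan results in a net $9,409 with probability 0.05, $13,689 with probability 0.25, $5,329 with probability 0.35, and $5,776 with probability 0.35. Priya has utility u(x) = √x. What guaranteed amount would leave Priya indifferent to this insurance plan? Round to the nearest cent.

$7,439.06

E[u] = 0.05·√9409 + 0.25·√13689 + 0.35·√5329 + 0.35·√5776 = 0.05·97 + 0.25·117 + 0.35·73 + 0.35·76 = 86.25
CE = (86.25)² = 7439.0625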